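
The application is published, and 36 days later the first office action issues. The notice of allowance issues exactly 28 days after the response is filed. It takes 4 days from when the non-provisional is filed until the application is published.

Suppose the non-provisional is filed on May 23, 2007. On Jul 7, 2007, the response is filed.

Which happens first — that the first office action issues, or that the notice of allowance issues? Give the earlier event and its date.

The non-provisional is filed: May 23, 2007.
The application is published: May 23, 2007 + 4 days = May 27, 2007.
The first office action issues: May 27, 2007 + 36 days = Jul 2, 2007.
The response is filed: Jul 7, 2007.
The notice of allowance issues: Jul 7, 2007 + 28 days = Aug 4, 2007.
Comparing: the first office action issues on Jul 2, 2007 vs the notice of allowance issues on Aug 4, 2007. Earlier: the first office action issues.

The first office action issues — Jul 2, 2007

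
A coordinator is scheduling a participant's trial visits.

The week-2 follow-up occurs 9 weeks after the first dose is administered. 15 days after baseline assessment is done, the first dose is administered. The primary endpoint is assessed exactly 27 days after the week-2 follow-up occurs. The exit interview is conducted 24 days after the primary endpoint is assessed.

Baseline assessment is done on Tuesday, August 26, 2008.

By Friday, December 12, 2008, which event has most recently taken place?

Baseline assessment is done: Aug 26, 2008.
The first dose is administered: Aug 26, 2008 + 15 days = Sep 10, 2008.
The week-2 follow-up occurs: Sep 10, 2008 + 9 weeks = Nov 12, 2008.
The primary endpoint is assessed: Nov 12, 2008 + 27 days = Dec 9, 2008.
The exit interview is conducted: Dec 9, 2008 + 24 days = Jan 2, 2009.
Dec 12, 2008 falls between when the primary endpoint is assessed (Dec 9, 2008) and when the exit interview is conducted (Jan 2, 2009).

The primary endpoint is assessed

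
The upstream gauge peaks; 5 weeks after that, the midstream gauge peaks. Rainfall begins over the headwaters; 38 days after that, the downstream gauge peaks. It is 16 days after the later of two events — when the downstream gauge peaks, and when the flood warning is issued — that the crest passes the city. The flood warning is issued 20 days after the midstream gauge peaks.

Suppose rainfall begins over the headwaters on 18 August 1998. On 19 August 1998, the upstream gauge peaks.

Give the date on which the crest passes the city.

29 October 1998

Rainfall begins over the headwaters: Aug 18, 1998.
The downstream gauge peaks: Aug 18, 1998 + 38 days = Sep 25, 1998.
The upstream gauge peaks: Aug 19, 1998.
The midstream gauge peaks: Aug 19, 1998 + 5 weeks = Sep 23, 1998.
The flood warning is issued: Sep 23, 1998 + 20 days = Oct 13, 1998.
Both prerequisites met — the downstream gauge peaks (Sep 25, 1998), the flood warning is issued (Oct 13, 1998); the later is Oct 13, 1998.
The crest passes the city: Oct 13, 1998 + 16 days = Oct 29, 1998.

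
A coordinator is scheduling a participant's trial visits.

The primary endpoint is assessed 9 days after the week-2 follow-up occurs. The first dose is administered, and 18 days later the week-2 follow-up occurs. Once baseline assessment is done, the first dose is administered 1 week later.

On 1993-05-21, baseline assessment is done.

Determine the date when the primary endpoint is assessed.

Baseline assessment is done: May 21, 1993.
The first dose is administered: May 21, 1993 + 1 week = May 28, 1993.
The week-2 follow-up occurs: May 28, 1993 + 18 days = Jun 15, 1993.
The primary endpoint is assessed: Jun 15, 1993 + 9 days = Jun 24, 1993.

1993-06-24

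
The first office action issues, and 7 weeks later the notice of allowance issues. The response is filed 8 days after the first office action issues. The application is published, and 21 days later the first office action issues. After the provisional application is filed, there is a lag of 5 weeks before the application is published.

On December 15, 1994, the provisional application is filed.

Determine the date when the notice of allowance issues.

The provisional application is filed: Dec 15, 1994.
The application is published: Dec 15, 1994 + 5 weeks = Jan 19, 1995.
The first office action issues: Jan 19, 1995 + 21 days = Feb 9, 1995.
The notice of allowance issues: Feb 9, 1995 + 7 weeks = Mar 30, 1995.

March 30, 1995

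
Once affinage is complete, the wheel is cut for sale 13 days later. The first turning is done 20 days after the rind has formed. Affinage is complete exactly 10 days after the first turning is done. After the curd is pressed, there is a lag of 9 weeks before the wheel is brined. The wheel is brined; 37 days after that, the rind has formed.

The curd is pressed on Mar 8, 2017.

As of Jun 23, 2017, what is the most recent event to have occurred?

The curd is pressed: Mar 8, 2017.
The wheel is brined: Mar 8, 2017 + 9 weeks = May 10, 2017.
The rind has formed: May 10, 2017 + 37 days = Jun 16, 2017.
The first turning is done: Jun 16, 2017 + 20 days = Jul 6, 2017.
Affinage is complete: Jul 6, 2017 + 10 days = Jul 16, 2017.
The wheel is cut for sale: Jul 16, 2017 + 13 days = Jul 29, 2017.
Jun 23, 2017 falls between when the rind has formed (Jun 16, 2017) and when the first turning is done (Jul 6, 2017).

The rind has formed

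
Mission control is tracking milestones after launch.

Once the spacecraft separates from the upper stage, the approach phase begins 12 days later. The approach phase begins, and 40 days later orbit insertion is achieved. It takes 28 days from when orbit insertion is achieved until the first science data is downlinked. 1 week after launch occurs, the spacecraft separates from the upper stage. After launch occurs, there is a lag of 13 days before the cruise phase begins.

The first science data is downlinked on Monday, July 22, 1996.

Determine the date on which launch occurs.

The first science data is downlinked: Jul 22, 1996.
Orbit insertion is achieved: Jul 22, 1996 − 28 days = Jun 24, 1996.
The approach phase begins: Jun 24, 1996 − 40 days = May 15, 1996.
The spacecraft separates from the upper stage: May 15, 1996 − 12 days = May 3, 1996.
Launch occurs: May 3, 1996 − 1 week = Apr 26, 1996.

Friday, April 26, 1996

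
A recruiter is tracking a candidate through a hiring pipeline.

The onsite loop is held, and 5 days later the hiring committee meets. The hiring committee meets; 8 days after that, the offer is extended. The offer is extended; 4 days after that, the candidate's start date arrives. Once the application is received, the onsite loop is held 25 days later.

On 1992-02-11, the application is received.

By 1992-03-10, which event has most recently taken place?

The application is received: Feb 11, 1992.
The onsite loop is held: Feb 11, 1992 + 25 days = Mar 7, 1992.
The hiring committee meets: Mar 7, 1992 + 5 days = Mar 12, 1992.
The offer is extended: Mar 12, 1992 + 8 days = Mar 20, 1992.
The candidate's start date arrives: Mar 20, 1992 + 4 days = Mar 24, 1992.
Mar 10, 1992 falls between when the onsite loop is held (Mar 7, 1992) and when the hiring committee meets (Mar 12, 1992).

The onsite loop is held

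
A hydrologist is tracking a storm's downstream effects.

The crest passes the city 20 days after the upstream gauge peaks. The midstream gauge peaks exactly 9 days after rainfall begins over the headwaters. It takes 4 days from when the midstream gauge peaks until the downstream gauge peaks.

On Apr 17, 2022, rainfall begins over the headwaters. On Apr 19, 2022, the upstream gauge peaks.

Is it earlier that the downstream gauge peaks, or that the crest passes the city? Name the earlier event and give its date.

The downstream gauge peaks — Apr 30, 2022

Rainfall begins over the headwaters: Apr 17, 2022.
The midstream gauge peaks: Apr 17, 2022 + 9 days = Apr 26, 2022.
The downstream gauge peaks: Apr 26, 2022 + 4 days = Apr 30, 2022.
The upstream gauge peaks: Apr 19, 2022.
The crest passes the city: Apr 19, 2022 + 20 days = May 9, 2022.
Comparing: the downstream gauge peaks on Apr 30, 2022 vs the crest passes the city on May 9, 2022. Earlier: the downstream gauge peaks.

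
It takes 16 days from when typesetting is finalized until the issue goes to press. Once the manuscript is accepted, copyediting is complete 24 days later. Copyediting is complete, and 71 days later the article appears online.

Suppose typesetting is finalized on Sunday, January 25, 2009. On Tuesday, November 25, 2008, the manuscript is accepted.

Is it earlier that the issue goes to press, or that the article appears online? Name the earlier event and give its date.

Typesetting is finalized: Jan 25, 2009.
The issue goes to press: Jan 25, 2009 + 16 days = Feb 10, 2009.
The manuscript is accepted: Nov 25, 2008.
Copyediting is complete: Nov 25, 2008 + 24 days = Dec 19, 2008.
The article appears online: Dec 19, 2008 + 71 days = Feb 28, 2009.
Comparing: the issue goes to press on Feb 10, 2009 vs the article appears online on Feb 28, 2009. Earlier: the issue goes to press.

The issue goes to press — Tuesday, February 10, 2009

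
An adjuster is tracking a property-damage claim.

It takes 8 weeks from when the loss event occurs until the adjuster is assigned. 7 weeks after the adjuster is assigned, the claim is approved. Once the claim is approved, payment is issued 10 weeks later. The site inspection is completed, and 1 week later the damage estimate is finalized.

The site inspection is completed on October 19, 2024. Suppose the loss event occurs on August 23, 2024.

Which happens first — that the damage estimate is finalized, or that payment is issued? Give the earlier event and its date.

The damage estimate is finalized — October 26, 2024

The site inspection is completed: Oct 19, 2024.
The damage estimate is finalized: Oct 19, 2024 + 1 week = Oct 26, 2024.
The loss event occurs: Aug 23, 2024.
The adjuster is assigned: Aug 23, 2024 + 8 weeks = Oct 18, 2024.
The claim is approved: Oct 18, 2024 + 7 weeks = Dec 6, 2024.
Payment is issued: Dec 6, 2024 + 10 weeks = Feb 14, 2025.
Comparing: the damage estimate is finalized on Oct 26, 2024 vs payment is issued on Feb 14, 2025. Earlier: the damage estimate is finalized.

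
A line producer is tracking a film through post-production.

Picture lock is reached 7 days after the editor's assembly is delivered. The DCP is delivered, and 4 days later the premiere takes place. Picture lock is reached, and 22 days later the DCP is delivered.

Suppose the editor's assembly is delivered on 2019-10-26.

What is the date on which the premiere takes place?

2019-11-28

The editor's assembly is delivered: Oct 26, 2019.
Picture lock is reached: Oct 26, 2019 + 7 days = Nov 2, 2019.
The DCP is delivered: Nov 2, 2019 + 22 days = Nov 24, 2019.
The premiere takes place: Nov 24, 2019 + 4 days = Nov 28, 2019.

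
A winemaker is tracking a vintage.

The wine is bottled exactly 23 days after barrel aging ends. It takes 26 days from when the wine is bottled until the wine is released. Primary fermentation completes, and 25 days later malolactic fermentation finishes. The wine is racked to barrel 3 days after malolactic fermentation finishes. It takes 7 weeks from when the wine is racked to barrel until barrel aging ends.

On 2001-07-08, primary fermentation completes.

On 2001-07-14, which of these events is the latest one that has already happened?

Primary fermentation completes

Primary fermentation completes: Jul 8, 2001.
Malolactic fermentation finishes: Jul 8, 2001 + 25 days = Aug 2, 2001.
The wine is racked to barrel: Aug 2, 2001 + 3 days = Aug 5, 2001.
Barrel aging ends: Aug 5, 2001 + 7 weeks = Sep 23, 2001.
The wine is bottled: Sep 23, 2001 + 23 days = Oct 16, 2001.
The wine is released: Oct 16, 2001 + 26 days = Nov 11, 2001.
Jul 14, 2001 falls between when primary fermentation completes (Jul 8, 2001) and when malolactic fermentation finishes (Aug 2, 2001).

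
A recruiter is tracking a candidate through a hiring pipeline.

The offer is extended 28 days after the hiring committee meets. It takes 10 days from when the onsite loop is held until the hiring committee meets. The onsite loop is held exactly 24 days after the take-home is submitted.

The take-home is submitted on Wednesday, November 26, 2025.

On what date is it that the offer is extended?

Tuesday, January 27, 2026

The take-home is submitted: Nov 26, 2025.
The onsite loop is held: Nov 26, 2025 + 24 days = Dec 20, 2025.
The hiring committee meets: Dec 20, 2025 + 10 days = Dec 30, 2025.
The offer is extended: Dec 30, 2025 + 28 days = Jan 27, 2026.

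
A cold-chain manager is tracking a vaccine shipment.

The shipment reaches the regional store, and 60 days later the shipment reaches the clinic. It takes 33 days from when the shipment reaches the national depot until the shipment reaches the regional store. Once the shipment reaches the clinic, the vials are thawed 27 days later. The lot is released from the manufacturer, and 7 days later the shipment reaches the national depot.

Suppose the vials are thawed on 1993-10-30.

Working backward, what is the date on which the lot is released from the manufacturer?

1993-06-25

The vials are thawed: Oct 30, 1993.
The shipment reaches the clinic: Oct 30, 1993 − 27 days = Oct 3, 1993.
The shipment reaches the regional store: Oct 3, 1993 − 60 days = Aug 4, 1993.
The shipment reaches the national depot: Aug 4, 1993 − 33 days = Jul 2, 1993.
The lot is released from the manufacturer: Jul 2, 1993 − 7 days = Jun 25, 1993.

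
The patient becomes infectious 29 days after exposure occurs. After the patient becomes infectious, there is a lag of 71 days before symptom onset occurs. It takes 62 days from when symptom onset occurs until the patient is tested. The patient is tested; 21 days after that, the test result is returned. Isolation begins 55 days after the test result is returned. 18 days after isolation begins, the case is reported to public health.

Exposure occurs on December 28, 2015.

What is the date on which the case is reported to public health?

Exposure occurs: Dec 28, 2015.
The patient becomes infectious: Dec 28, 2015 + 29 days = Jan 26, 2016.
Symptom onset occurs: Jan 26, 2016 + 71 days = Apr 6, 2016.
The patient is tested: Apr 6, 2016 + 62 days = Jun 7, 2016.
The test result is returned: Jun 7, 2016 + 21 days = Jun 28, 2016.
Isolation begins: Jun 28, 2016 + 55 days = Aug 22, 2016.
The case is reported to public health: Aug 22, 2016 + 18 days = Sep 9, 2016.

September 9, 2016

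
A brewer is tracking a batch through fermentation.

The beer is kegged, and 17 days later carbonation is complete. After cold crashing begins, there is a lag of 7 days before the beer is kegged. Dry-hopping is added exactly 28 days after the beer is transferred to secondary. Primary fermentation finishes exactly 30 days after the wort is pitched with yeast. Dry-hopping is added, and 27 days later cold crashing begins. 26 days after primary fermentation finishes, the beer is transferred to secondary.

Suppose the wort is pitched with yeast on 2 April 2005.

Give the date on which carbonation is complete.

15 August 2005

The wort is pitched with yeast: Apr 2, 2005.
Primary fermentation finishes: Apr 2, 2005 + 30 days = May 2, 2005.
The beer is transferred to secondary: May 2, 2005 + 26 days = May 28, 2005.
Dry-hopping is added: May 28, 2005 + 28 days = Jun 25, 2005.
Cold crashing begins: Jun 25, 2005 + 27 days = Jul 22, 2005.
The beer is kegged: Jul 22, 2005 + 7 days = Jul 29, 2005.
Carbonation is complete: Jul 29, 2005 + 17 days = Aug 15, 2005.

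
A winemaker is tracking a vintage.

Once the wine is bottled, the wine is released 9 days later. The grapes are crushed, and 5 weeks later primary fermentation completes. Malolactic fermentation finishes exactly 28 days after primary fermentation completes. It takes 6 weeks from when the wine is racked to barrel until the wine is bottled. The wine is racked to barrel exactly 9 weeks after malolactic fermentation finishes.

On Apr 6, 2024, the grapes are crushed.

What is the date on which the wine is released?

Sep 30, 2024

The grapes are crushed: Apr 6, 2024.
Primary fermentation completes: Apr 6, 2024 + 5 weeks = May 11, 2024.
Malolactic fermentation finishes: May 11, 2024 + 28 days = Jun 8, 2024.
The wine is racked to barrel: Jun 8, 2024 + 9 weeks = Aug 10, 2024.
The wine is bottled: Aug 10, 2024 + 6 weeks = Sep 21, 2024.
The wine is released: Sep 21, 2024 + 9 days = Sep 30, 2024.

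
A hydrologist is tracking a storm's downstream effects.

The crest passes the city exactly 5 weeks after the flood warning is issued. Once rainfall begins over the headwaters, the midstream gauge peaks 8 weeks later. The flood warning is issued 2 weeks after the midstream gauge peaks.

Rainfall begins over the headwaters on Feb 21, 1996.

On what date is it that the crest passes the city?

Jun 5, 1996

Rainfall begins over the headwaters: Feb 21, 1996.
The midstream gauge peaks: Feb 21, 1996 + 8 weeks = Apr 17, 1996.
The flood warning is issued: Apr 17, 1996 + 2 weeks = May 1, 1996.
The crest passes the city: May 1, 1996 + 5 weeks = Jun 5, 1996.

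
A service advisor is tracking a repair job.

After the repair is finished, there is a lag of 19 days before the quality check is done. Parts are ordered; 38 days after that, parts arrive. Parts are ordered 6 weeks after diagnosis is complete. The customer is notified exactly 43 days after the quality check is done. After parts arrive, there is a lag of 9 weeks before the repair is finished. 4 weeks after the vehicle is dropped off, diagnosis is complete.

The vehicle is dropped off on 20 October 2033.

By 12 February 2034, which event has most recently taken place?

The vehicle is dropped off: Oct 20, 2033.
Diagnosis is complete: Oct 20, 2033 + 4 weeks = Nov 17, 2033.
Parts are ordered: Nov 17, 2033 + 6 weeks = Dec 29, 2033.
Parts arrive: Dec 29, 2033 + 38 days = Feb 5, 2034.
The repair is finished: Feb 5, 2034 + 9 weeks = Apr 9, 2034.
The quality check is done: Apr 9, 2034 + 19 days = Apr 28, 2034.
The customer is notified: Apr 28, 2034 + 43 days = Jun 10, 2034.
Feb 12, 2034 falls between when parts arrive (Feb 5, 2034) and when the repair is finished (Apr 9, 2034).

Parts arrive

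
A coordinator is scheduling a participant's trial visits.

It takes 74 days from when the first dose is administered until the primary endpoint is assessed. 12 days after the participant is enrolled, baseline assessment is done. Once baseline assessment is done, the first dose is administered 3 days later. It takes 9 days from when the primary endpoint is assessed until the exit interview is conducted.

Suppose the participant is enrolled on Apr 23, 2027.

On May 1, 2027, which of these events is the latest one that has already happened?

The participant is enrolled

The participant is enrolled: Apr 23, 2027.
Baseline assessment is done: Apr 23, 2027 + 12 days = May 5, 2027.
The first dose is administered: May 5, 2027 + 3 days = May 8, 2027.
The primary endpoint is assessed: May 8, 2027 + 74 days = Jul 21, 2027.
The exit interview is conducted: Jul 21, 2027 + 9 days = Jul 30, 2027.
May 1, 2027 falls between when the participant is enrolled (Apr 23, 2027) and when baseline assessment is done (May 5, 2027).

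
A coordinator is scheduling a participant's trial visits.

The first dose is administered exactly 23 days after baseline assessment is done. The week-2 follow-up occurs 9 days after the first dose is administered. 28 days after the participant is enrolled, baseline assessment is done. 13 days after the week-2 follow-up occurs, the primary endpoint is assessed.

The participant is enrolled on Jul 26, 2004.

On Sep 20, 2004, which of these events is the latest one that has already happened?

The first dose is administered

The participant is enrolled: Jul 26, 2004.
Baseline assessment is done: Jul 26, 2004 + 28 days = Aug 23, 2004.
The first dose is administered: Aug 23, 2004 + 23 days = Sep 15, 2004.
The week-2 follow-up occurs: Sep 15, 2004 + 9 days = Sep 24, 2004.
The primary endpoint is assessed: Sep 24, 2004 + 13 days = Oct 7, 2004.
Sep 20, 2004 falls between when the first dose is administered (Sep 15, 2004) and when the week-2 follow-up occurs (Sep 24, 2004).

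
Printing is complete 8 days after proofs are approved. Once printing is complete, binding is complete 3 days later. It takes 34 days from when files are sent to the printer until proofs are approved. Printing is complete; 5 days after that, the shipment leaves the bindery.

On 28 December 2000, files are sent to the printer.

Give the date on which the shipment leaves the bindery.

Files are sent to the printer: Dec 28, 2000.
Proofs are approved: Dec 28, 2000 + 34 days = Jan 31, 2001.
Printing is complete: Jan 31, 2001 + 8 days = Feb 8, 2001.
The shipment leaves the bindery: Feb 8, 2001 + 5 days = Feb 13, 2001.

13 February 2001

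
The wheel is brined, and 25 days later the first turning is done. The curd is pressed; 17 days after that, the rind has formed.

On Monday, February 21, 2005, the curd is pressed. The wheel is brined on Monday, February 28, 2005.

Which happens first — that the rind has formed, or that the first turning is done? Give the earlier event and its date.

The curd is pressed: Feb 21, 2005.
The rind has formed: Feb 21, 2005 + 17 days = Mar 10, 2005.
The wheel is brined: Feb 28, 2005.
The first turning is done: Feb 28, 2005 + 25 days = Mar 25, 2005.
Comparing: the rind has formed on Mar 10, 2005 vs the first turning is done on Mar 25, 2005. Earlier: the rind has formed.

The rind has formed — Thursday, March 10, 2005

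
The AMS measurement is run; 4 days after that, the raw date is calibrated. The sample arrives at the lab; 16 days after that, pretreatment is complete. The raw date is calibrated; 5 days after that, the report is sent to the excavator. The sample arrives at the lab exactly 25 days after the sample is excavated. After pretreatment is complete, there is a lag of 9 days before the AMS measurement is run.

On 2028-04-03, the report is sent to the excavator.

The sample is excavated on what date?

2028-02-04

The report is sent to the excavator: Apr 3, 2028.
The raw date is calibrated: Apr 3, 2028 − 5 days = Mar 29, 2028.
The AMS measurement is run: Mar 29, 2028 − 4 days = Mar 25, 2028.
Pretreatment is complete: Mar 25, 2028 − 9 days = Mar 16, 2028.
The sample arrives at the lab: Mar 16, 2028 − 16 days = Feb 29, 2028.
The sample is excavated: Feb 29, 2028 − 25 days = Feb 4, 2028.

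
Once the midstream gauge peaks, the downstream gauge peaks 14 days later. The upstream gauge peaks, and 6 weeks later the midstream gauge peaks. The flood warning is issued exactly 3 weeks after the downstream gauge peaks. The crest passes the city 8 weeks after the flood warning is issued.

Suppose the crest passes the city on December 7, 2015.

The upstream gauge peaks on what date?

July 27, 2015

The crest passes the city: Dec 7, 2015.
The flood warning is issued: Dec 7, 2015 − 8 weeks = Oct 12, 2015.
The downstream gauge peaks: Oct 12, 2015 − 3 weeks = Sep 21, 2015.
The midstream gauge peaks: Sep 21, 2015 − 14 days = Sep 7, 2015.
The upstream gauge peaks: Sep 7, 2015 − 6 weeks = Jul 27, 2015.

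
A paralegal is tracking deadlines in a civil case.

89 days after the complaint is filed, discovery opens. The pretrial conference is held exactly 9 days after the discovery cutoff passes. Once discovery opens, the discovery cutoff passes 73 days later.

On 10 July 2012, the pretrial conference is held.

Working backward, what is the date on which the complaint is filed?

The pretrial conference is held: Jul 10, 2012.
The discovery cutoff passes: Jul 10, 2012 − 9 days = Jul 1, 2012.
Discovery opens: Jul 1, 2012 − 73 days = Apr 19, 2012.
The complaint is filed: Apr 19, 2012 − 89 days = Jan 21, 2012.

21 January 2012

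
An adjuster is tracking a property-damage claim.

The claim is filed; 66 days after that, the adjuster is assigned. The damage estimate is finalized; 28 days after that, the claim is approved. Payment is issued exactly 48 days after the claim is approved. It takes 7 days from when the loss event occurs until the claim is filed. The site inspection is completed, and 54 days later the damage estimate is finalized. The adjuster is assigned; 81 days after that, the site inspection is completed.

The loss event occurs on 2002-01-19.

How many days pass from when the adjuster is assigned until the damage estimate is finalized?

135 days

Causal path: the adjuster is assigned → the site inspection is completed → the damage estimate is finalized.
Total delay along the path: 81 + 54 = 135 days.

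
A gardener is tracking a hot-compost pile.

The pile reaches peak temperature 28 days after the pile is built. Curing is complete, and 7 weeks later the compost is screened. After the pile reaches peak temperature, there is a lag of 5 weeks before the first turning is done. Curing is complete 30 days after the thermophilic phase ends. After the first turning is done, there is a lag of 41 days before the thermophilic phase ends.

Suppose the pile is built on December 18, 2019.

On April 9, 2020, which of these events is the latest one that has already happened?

The pile is built: Dec 18, 2019.
The pile reaches peak temperature: Dec 18, 2019 + 28 days = Jan 15, 2020.
The first turning is done: Jan 15, 2020 + 5 weeks = Feb 19, 2020.
The thermophilic phase ends: Feb 19, 2020 + 41 days = Mar 31, 2020.
Curing is complete: Mar 31, 2020 + 30 days = Apr 30, 2020.
The compost is screened: Apr 30, 2020 + 7 weeks = Jun 18, 2020.
Apr 9, 2020 falls between when the thermophilic phase ends (Mar 31, 2020) and when curing is complete (Apr 30, 2020).

The thermophilic phase ends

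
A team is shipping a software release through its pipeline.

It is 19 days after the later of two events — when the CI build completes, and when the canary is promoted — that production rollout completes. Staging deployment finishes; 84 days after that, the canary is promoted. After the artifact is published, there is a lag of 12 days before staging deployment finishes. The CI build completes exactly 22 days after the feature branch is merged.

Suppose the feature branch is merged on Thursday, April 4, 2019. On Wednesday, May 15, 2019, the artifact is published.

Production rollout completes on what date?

The feature branch is merged: Apr 4, 2019.
The CI build completes: Apr 4, 2019 + 22 days = Apr 26, 2019.
The artifact is published: May 15, 2019.
Staging deployment finishes: May 15, 2019 + 12 days = May 27, 2019.
The canary is promoted: May 27, 2019 + 84 days = Aug 19, 2019.
Both prerequisites met — the CI build completes (Apr 26, 2019), the canary is promoted (Aug 19, 2019); the later is Aug 19, 2019.
Production rollout completes: Aug 19, 2019 + 19 days = Sep 7, 2019.

Saturday, September 7, 2019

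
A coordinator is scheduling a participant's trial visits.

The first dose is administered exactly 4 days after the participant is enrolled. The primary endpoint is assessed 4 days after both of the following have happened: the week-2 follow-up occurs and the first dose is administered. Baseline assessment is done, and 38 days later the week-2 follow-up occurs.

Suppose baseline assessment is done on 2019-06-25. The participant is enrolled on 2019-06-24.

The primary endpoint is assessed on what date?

2019-08-06

Baseline assessment is done: Jun 25, 2019.
The week-2 follow-up occurs: Jun 25, 2019 + 38 days = Aug 2, 2019.
The participant is enrolled: Jun 24, 2019.
The first dose is administered: Jun 24, 2019 + 4 days = Jun 28, 2019.
Both prerequisites met — the week-2 follow-up occurs (Aug 2, 2019), the first dose is administered (Jun 28, 2019); the later is Aug 2, 2019.
The primary endpoint is assessed: Aug 2, 2019 + 4 days = Aug 6, 2019.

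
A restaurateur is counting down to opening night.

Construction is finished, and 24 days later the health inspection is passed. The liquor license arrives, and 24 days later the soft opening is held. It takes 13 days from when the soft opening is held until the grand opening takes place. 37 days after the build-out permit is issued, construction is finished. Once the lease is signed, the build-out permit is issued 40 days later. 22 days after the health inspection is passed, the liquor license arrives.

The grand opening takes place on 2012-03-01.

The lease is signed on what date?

The grand opening takes place: Mar 1, 2012.
The soft opening is held: Mar 1, 2012 − 13 days = Feb 17, 2012.
The liquor license arrives: Feb 17, 2012 − 24 days = Jan 24, 2012.
The health inspection is passed: Jan 24, 2012 − 22 days = Jan 2, 2012.
Construction is finished: Jan 2, 2012 − 24 days = Dec 9, 2011.
The build-out permit is issued: Dec 9, 2011 − 37 days = Nov 2, 2011.
The lease is signed: Nov 2, 2011 − 40 days = Sep 23, 2011.

2011-09-23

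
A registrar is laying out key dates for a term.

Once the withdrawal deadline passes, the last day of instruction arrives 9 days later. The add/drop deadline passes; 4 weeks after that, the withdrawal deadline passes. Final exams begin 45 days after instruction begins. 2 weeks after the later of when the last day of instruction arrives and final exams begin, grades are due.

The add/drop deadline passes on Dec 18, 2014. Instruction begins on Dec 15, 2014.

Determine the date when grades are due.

Feb 12, 2015

The add/drop deadline passes: Dec 18, 2014.
The withdrawal deadline passes: Dec 18, 2014 + 4 weeks = Jan 15, 2015.
The last day of instruction arrives: Jan 15, 2015 + 9 days = Jan 24, 2015.
Instruction begins: Dec 15, 2014.
Final exams begin: Dec 15, 2014 + 45 days = Jan 29, 2015.
Both prerequisites met — the last day of instruction arrives (Jan 24, 2015), final exams begin (Jan 29, 2015); the later is Jan 29, 2015.
Grades are due: Jan 29, 2015 + 2 weeks = Feb 12, 2015.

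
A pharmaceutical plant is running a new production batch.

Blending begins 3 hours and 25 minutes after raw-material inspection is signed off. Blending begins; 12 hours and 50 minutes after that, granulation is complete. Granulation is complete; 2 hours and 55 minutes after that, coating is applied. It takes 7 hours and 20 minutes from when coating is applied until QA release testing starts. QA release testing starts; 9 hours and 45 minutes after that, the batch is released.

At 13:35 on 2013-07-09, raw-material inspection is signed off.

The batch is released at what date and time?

Raw-material inspection is signed off: 13:35 Jul 9, 2013.
Blending begins: 13:35 Jul 9, 2013 + 3h25m = 17:00 Jul 9, 2013.
Granulation is complete: 17:00 Jul 9, 2013 + 12h50m = 05:50 Jul 10, 2013.
Coating is applied: 05:50 Jul 10, 2013 + 2h55m = 08:45 Jul 10, 2013.
QA release testing starts: 08:45 Jul 10, 2013 + 7h20m = 16:05 Jul 10, 2013.
The batch is released: 16:05 Jul 10, 2013 + 9h45m = 01:50 Jul 11, 2013.

01:50 on 2013-07-11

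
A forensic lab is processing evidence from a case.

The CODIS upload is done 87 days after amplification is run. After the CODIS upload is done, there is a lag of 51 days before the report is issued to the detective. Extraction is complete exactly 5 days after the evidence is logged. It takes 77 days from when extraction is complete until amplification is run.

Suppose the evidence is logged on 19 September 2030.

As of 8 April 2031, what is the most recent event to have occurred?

The CODIS upload is done

The evidence is logged: Sep 19, 2030.
Extraction is complete: Sep 19, 2030 + 5 days = Sep 24, 2030.
Amplification is run: Sep 24, 2030 + 77 days = Dec 10, 2030.
The CODIS upload is done: Dec 10, 2030 + 87 days = Mar 7, 2031.
The report is issued to the detective: Mar 7, 2031 + 51 days = Apr 27, 2031.
Apr 8, 2031 falls between when the CODIS upload is done (Mar 7, 2031) and when the report is issued to the detective (Apr 27, 2031).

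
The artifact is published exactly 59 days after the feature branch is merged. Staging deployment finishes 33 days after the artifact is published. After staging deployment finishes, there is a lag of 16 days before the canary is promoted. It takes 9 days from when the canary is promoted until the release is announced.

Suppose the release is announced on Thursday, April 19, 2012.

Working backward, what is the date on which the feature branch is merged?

The release is announced: Apr 19, 2012.
The canary is promoted: Apr 19, 2012 − 9 days = Apr 10, 2012.
Staging deployment finishes: Apr 10, 2012 − 16 days = Mar 25, 2012.
The artifact is published: Mar 25, 2012 − 33 days = Feb 21, 2012.
The feature branch is merged: Feb 21, 2012 − 59 days = Dec 24, 2011.

Saturday, December 24, 2011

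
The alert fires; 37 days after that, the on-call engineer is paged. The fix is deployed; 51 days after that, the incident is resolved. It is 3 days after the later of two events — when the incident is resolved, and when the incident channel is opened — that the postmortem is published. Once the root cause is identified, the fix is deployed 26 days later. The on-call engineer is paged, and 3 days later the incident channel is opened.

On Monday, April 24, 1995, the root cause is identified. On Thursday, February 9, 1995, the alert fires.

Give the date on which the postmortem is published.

The root cause is identified: Apr 24, 1995.
The fix is deployed: Apr 24, 1995 + 26 days = May 20, 1995.
The incident is resolved: May 20, 1995 + 51 days = Jul 10, 1995.
The alert fires: Feb 9, 1995.
The on-call engineer is paged: Feb 9, 1995 + 37 days = Mar 18, 1995.
The incident channel is opened: Mar 18, 1995 + 3 days = Mar 21, 1995.
Both prerequisites met — the incident is resolved (Jul 10, 1995), the incident channel is opened (Mar 21, 1995); the later is Jul 10, 1995.
The postmortem is published: Jul 10, 1995 + 3 days = Jul 13, 1995.

Thursday, July 13, 1995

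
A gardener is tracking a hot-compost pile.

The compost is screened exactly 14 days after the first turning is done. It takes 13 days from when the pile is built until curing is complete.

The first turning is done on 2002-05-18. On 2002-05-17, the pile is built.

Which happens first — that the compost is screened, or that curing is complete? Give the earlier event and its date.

The first turning is done: May 18, 2002.
The compost is screened: May 18, 2002 + 14 days = Jun 1, 2002.
The pile is built: May 17, 2002.
Curing is complete: May 17, 2002 + 13 days = May 30, 2002.
Comparing: the compost is screened on Jun 1, 2002 vs curing is complete on May 30, 2002. Earlier: curing is complete.

Curing is complete — 2002-05-30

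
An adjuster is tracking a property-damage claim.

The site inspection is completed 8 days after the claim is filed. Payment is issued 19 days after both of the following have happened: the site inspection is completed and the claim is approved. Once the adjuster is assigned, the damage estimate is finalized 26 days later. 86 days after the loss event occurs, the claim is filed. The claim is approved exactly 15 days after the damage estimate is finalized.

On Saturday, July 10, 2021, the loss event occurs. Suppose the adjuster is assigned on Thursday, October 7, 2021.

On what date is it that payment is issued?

Monday, December 6, 2021

The loss event occurs: Jul 10, 2021.
The claim is filed: Jul 10, 2021 + 86 days = Oct 4, 2021.
The site inspection is completed: Oct 4, 2021 + 8 days = Oct 12, 2021.
The adjuster is assigned: Oct 7, 2021.
The damage estimate is finalized: Oct 7, 2021 + 26 days = Nov 2, 2021.
The claim is approved: Nov 2, 2021 + 15 days = Nov 17, 2021.
Both prerequisites met — the site inspection is completed (Oct 12, 2021), the claim is approved (Nov 17, 2021); the later is Nov 17, 2021.
Payment is issued: Nov 17, 2021 + 19 days = Dec 6, 2021.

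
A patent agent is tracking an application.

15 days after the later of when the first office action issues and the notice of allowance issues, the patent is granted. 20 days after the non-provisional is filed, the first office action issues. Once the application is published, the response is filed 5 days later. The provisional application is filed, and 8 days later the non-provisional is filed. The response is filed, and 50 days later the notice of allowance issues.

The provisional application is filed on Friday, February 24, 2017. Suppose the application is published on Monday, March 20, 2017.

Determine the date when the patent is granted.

The provisional application is filed: Feb 24, 2017.
The non-provisional is filed: Feb 24, 2017 + 8 days = Mar 4, 2017.
The first office action issues: Mar 4, 2017 + 20 days = Mar 24, 2017.
The application is published: Mar 20, 2017.
The response is filed: Mar 20, 2017 + 5 days = Mar 25, 2017.
The notice of allowance issues: Mar 25, 2017 + 50 days = May 14, 2017.
Both prerequisites met — the first office action issues (Mar 24, 2017), the notice of allowance issues (May 14, 2017); the later is May 14, 2017.
The patent is granted: May 14, 2017 + 15 days = May 29, 2017.

Monday, May 29, 2017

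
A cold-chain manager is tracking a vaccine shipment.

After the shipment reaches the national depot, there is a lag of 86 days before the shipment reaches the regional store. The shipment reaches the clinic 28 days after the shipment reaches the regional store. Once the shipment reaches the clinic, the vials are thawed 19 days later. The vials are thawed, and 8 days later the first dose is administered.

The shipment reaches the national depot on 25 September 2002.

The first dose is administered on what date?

The shipment reaches the national depot: Sep 25, 2002.
The shipment reaches the regional store: Sep 25, 2002 + 86 days = Dec 20, 2002.
The shipment reaches the clinic: Dec 20, 2002 + 28 days = Jan 17, 2003.
The vials are thawed: Jan 17, 2003 + 19 days = Feb 5, 2003.
The first dose is administered: Feb 5, 2003 + 8 days = Feb 13, 2003.

13 February 2003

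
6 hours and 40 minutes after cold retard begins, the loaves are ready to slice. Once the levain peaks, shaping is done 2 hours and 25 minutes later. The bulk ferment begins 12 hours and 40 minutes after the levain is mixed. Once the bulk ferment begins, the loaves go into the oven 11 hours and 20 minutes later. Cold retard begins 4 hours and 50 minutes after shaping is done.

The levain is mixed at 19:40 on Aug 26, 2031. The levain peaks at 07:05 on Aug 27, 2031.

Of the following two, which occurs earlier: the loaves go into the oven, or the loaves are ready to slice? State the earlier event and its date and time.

The levain is mixed: 19:40 Aug 26, 2031.
The bulk ferment begins: 19:40 Aug 26, 2031 + 12h40m = 08:20 Aug 27, 2031.
The loaves go into the oven: 08:20 Aug 27, 2031 + 11h20m = 19:40 Aug 27, 2031.
The levain peaks: 07:05 Aug 27, 2031.
Shaping is done: 07:05 Aug 27, 2031 + 2h25m = 09:30 Aug 27, 2031.
Cold retard begins: 09:30 Aug 27, 2031 + 4h50m = 14:20 Aug 27, 2031.
The loaves are ready to slice: 14:20 Aug 27, 2031 + 6h40m = 21:00 Aug 27, 2031.
Comparing: the loaves go into the oven at 19:40 Aug 27, 2031 vs the loaves are ready to slice at 21:00 Aug 27, 2031. Earlier: the loaves go into the oven.

The loaves go into the oven — 19:40 on Aug 27, 2031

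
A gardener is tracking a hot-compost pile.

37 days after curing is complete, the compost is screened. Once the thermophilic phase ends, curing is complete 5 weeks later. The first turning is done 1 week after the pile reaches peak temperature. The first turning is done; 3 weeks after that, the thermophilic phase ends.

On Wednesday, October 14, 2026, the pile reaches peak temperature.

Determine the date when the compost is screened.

Friday, January 22, 2027

The pile reaches peak temperature: Oct 14, 2026.
The first turning is done: Oct 14, 2026 + 1 week = Oct 21, 2026.
The thermophilic phase ends: Oct 21, 2026 + 3 weeks = Nov 11, 2026.
Curing is complete: Nov 11, 2026 + 5 weeks = Dec 16, 2026.
The compost is screened: Dec 16, 2026 + 37 days = Jan 22, 2027.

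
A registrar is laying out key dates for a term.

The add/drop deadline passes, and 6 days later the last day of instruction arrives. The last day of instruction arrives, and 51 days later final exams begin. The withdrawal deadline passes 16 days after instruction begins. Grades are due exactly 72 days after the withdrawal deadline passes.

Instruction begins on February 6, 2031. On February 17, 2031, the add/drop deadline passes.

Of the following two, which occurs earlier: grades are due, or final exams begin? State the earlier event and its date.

Instruction begins: Feb 6, 2031.
The withdrawal deadline passes: Feb 6, 2031 + 16 days = Feb 22, 2031.
Grades are due: Feb 22, 2031 + 72 days = May 5, 2031.
The add/drop deadline passes: Feb 17, 2031.
The last day of instruction arrives: Feb 17, 2031 + 6 days = Feb 23, 2031.
Final exams begin: Feb 23, 2031 + 51 days = Apr 15, 2031.
Comparing: grades are due on May 5, 2031 vs final exams begin on Apr 15, 2031. Earlier: final exams begin.

Final exams begin — April 15, 2031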